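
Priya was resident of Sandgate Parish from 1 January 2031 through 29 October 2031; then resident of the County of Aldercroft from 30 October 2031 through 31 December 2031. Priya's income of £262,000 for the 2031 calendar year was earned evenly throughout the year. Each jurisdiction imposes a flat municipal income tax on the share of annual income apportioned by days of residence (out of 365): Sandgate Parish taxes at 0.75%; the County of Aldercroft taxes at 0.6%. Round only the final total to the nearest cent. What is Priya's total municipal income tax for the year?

Sandgate Parish, 1 January – 29 October 2031: 302 days → £262,000 × 0.75% × 302/365 = £1,625.8356
The County of Aldercroft, 30 October – 31 December 2031: 63 days → £262,000 × 0.6% × 63/365 = £271.3315
Total = £1,897.1671

£1,897.17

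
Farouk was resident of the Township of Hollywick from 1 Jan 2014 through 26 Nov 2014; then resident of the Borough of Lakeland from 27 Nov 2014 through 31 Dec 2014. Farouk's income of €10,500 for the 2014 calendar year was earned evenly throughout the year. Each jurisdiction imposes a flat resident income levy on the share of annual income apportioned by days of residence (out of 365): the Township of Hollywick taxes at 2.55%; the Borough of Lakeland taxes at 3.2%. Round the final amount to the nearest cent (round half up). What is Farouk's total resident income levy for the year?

€274.29

The Township of Hollywick, 1 Jan – 26 Nov 2014: 330 days → €10,500 × 2.55% × 330/365 = €242.0753
The Borough of Lakeland, 27 Nov – 31 Dec 2014: 35 days → €10,500 × 3.2% × 35/365 = €32.2192
Total = €274.2945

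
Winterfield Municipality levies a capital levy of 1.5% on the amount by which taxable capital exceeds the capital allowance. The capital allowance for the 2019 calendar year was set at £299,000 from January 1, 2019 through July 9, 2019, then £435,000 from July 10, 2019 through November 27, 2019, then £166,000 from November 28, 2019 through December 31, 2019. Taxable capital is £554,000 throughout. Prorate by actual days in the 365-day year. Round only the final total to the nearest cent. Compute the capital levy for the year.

January 1 – July 9, 2019: 190 days, exemption £299,000 → (£554,000 − £299,000) × 1.5% × 190/365 = £1,991.0959
July 10 – November 27, 2019: 141 days, exemption £435,000 → (£554,000 − £435,000) × 1.5% × 141/365 = £689.5479
November 28 – December 31, 2019: 34 days, exemption £166,000 → (£554,000 − £166,000) × 1.5% × 34/365 = £542.1370
Total = £3,222.7808

£3,222.78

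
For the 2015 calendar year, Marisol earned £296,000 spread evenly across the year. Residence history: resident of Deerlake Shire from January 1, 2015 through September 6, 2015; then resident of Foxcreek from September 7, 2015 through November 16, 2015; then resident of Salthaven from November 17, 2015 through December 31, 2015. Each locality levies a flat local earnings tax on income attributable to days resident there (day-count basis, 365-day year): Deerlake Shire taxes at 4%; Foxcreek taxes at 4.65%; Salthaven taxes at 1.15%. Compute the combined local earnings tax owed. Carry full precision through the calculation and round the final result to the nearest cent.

£11,174.20

Deerlake Shire, January 1 – September 6, 2015: 249 days → £296,000 × 4% × 249/365 = £8,077.1507
Foxcreek, September 7 – November 16, 2015: 71 days → £296,000 × 4.65% × 71/365 = £2,677.3808
Salthaven, November 17 – December 31, 2015: 45 days → £296,000 × 1.15% × 45/365 = £419.6712
Total = £11,174.2027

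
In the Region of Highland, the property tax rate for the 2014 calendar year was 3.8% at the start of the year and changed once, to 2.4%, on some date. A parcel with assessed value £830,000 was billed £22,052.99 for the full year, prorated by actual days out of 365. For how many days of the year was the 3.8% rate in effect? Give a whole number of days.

67 days

Let d = days at the first rate; then 365 − d days at the second rate.
£830,000 × [3.8%·d + 2.4%·(365−d)] / 365 = £22,052.99
Solving gives d = 67, so the new rate took effect on March 9, 2014.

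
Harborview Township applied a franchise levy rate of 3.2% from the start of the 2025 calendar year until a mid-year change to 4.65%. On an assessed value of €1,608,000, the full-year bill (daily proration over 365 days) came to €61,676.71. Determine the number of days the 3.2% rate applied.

Let d = days at the first rate; then 365 − d days at the second rate.
€1,608,000 × [3.2%·d + 4.65%·(365−d)] / 365 = €61,676.71
Solving gives d = 205, so the new rate took effect on 25 July 2025.

205 days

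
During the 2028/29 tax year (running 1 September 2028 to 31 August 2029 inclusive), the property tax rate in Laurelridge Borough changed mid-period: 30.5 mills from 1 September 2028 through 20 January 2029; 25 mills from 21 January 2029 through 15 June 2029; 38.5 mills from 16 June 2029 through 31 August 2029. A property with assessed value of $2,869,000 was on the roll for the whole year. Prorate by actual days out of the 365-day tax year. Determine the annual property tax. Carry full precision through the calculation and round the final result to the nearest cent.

$86,034.63

1 September 2028 – 20 January 2029: 142 days at 30.5 mills → $2,869,000 × 3.05% × 142/365 = $34,042.8466
21 January – 15 June 2029: 146 days at 25 mills → $2,869,000 × 2.5% × 146/365 = $28,690.0000
16 June – 31 August 2029: 77 days at 38.5 mills → $2,869,000 × 3.85% × 77/365 = $23,301.7822
Total = $86,034.6288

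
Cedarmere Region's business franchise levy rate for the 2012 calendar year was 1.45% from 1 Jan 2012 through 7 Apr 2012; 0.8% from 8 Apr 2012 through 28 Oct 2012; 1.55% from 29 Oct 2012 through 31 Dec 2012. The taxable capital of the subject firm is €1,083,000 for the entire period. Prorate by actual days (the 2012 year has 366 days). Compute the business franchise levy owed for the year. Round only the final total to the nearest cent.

€11,969.22

1 Jan – 7 Apr 2012: 98 days at 1.45% → €1,083,000 × 1.45% × 98/366 = €4,204.7623
8 Apr – 28 Oct 2012: 204 days at 0.8% → €1,083,000 × 0.8% × 204/366 = €4,829.1148
29 Oct – 31 Dec 2012: 64 days at 1.55% → €1,083,000 × 1.55% × 64/366 = €2,935.3443
Total = €11,969.2213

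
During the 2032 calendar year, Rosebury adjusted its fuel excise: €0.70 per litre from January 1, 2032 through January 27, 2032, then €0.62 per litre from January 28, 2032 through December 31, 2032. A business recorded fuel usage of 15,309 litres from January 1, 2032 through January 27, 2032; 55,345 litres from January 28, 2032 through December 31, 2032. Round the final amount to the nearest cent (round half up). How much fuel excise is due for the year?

€45,030.20

January 1 – January 27, 2032: 15,309 litres at €0.70/litre → €10,716.30
January 28 – December 31, 2032: 55,345 litres at €0.62/litre → €34,313.90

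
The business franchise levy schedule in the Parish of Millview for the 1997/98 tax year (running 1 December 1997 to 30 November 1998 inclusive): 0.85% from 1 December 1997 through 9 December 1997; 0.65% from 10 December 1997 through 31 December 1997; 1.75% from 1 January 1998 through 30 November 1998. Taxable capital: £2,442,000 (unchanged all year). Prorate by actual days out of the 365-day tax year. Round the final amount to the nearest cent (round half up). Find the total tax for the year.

1 December – 9 December 1997: 9 days at 0.85% → £2,442,000 × 0.85% × 9/365 = £511.8164
10 December – 31 December 1997: 22 days at 0.65% → £2,442,000 × 0.65% × 22/365 = £956.7288
1 January – 30 November 1998: 334 days at 1.75% → £2,442,000 × 1.75% × 334/365 = £39,105.4521
Total = £40,573.9973

£40,574.00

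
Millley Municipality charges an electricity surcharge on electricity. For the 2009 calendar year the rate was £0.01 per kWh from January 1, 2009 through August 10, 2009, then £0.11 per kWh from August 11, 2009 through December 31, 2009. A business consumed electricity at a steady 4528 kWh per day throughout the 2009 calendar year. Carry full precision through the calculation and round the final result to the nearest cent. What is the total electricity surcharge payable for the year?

£81277.60

January 1 – August 10, 2009: 222 days × 4528 kWh/day = 1,005,216 kWh at £0.01/kWh → £10052.16
August 11 – December 31, 2009: 143 days × 4528 kWh/day = 647,504 kWh at £0.11/kWh → £71225.44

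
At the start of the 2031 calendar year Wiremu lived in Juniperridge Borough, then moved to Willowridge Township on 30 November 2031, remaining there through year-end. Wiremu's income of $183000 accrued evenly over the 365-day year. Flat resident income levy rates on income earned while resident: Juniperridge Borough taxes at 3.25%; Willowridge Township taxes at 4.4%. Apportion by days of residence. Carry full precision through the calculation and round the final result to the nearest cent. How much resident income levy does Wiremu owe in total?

Juniperridge Borough, 1 January – 29 November 2031: 333 days → $183000 × 3.25% × 333/365 = $5426.0753
Willowridge Township, 30 November – 31 December 2031: 32 days → $183000 × 4.4% × 32/365 = $705.9288
Total = $6132.0041

$6132.00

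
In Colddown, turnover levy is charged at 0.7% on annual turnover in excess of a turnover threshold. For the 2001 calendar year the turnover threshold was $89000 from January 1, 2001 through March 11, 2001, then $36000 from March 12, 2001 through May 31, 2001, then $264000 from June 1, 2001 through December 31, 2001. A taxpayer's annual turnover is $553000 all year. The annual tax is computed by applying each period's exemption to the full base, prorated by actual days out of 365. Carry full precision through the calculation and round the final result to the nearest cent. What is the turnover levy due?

$2612.11

January 1 – March 11, 2001: 70 days, exemption $89000 → ($553000 − $89000) × 0.7% × 70/365 = $622.9041
March 12 – May 31, 2001: 81 days, exemption $36000 → ($553000 − $36000) × 0.7% × 81/365 = $803.1205
June 1 – December 31, 2001: 214 days, exemption $264000 → ($553000 − $264000) × 0.7% × 214/365 = $1186.0877
Total = $2612.1123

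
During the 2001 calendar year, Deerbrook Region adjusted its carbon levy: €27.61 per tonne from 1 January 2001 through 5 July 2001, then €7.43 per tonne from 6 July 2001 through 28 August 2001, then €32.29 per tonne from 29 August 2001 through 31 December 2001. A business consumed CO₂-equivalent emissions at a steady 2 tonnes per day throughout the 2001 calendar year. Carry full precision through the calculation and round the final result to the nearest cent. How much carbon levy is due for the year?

€19,145.86

1 January – 5 July 2001: 186 days × 2 tonnes/day = 372 tonnes at €27.61/tonne → €10,270.92
6 July – 28 August 2001: 54 days × 2 tonnes/day = 108 tonnes at €7.43/tonne → €802.44
29 August – 31 December 2001: 125 days × 2 tonnes/day = 250 tonnes at €32.29/tonne → €8,072.50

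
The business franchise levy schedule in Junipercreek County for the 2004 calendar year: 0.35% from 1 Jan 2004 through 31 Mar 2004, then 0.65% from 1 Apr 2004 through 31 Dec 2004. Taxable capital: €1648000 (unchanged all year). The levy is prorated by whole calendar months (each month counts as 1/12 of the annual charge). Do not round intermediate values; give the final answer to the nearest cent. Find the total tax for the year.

1 Jan – 31 Mar 2004: 3 months at 0.35% → €1648000 × 0.35% × 3/12 = €1442.0000
1 Apr – 31 Dec 2004: 9 months at 0.65% → €1648000 × 0.65% × 9/12 = €8034.0000
Total = €9476.0000

€9476.00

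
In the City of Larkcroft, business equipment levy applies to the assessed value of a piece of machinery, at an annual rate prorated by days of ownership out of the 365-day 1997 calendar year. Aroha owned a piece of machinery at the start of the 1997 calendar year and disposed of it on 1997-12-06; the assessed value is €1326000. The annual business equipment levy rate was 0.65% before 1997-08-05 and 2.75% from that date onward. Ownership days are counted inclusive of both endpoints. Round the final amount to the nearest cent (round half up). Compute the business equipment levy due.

1997-01-01 to 1997-08-04: 216 days at 0.65% → €1326000 × 0.65% × 216/365 = €5100.5589
1997-08-05 to 1997-12-06: 124 days at 2.75% → €1326000 × 2.75% × 124/365 = €12388.1096
Total = €17488.6685

€17488.67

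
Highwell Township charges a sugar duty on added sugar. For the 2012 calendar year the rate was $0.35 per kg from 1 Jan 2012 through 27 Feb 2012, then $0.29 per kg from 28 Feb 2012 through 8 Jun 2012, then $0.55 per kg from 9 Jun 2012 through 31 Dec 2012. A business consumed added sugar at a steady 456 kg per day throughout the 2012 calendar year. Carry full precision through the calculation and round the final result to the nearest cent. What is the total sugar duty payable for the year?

$74,410.08

1 Jan – 27 Feb 2012: 58 days × 456 kg/day = 26,448 kg at $0.35/kg → $9,256.80
28 Feb – 8 Jun 2012: 102 days × 456 kg/day = 46,512 kg at $0.29/kg → $13,488.48
9 Jun – 31 Dec 2012: 206 days × 456 kg/day = 93,936 kg at $0.55/kg → $51,664.80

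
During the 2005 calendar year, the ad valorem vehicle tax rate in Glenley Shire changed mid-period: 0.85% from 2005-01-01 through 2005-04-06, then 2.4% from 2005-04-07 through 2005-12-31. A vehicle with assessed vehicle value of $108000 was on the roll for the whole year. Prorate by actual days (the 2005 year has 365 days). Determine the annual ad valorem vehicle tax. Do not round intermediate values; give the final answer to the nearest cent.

2005-01-01 to 2005-04-06: 96 days at 0.85% → $108000 × 0.85% × 96/365 = $241.4466
2005-04-07 to 2005-12-31: 269 days at 2.4% → $108000 × 2.4% × 269/365 = $1910.2685
Total = $2151.7151

$2151.72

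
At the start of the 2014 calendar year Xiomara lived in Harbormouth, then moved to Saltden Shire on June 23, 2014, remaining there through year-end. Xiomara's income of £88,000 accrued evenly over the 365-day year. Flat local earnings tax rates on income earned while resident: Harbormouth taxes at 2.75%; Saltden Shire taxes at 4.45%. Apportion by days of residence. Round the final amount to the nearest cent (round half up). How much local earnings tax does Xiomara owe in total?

£3,206.94

Harbormouth, January 1 – June 22, 2014: 173 days → £88,000 × 2.75% × 173/365 = £1,147.0137
Saltden Shire, June 23 – December 31, 2014: 192 days → £88,000 × 4.45% × 192/365 = £2,059.9233
Total = £3,206.9370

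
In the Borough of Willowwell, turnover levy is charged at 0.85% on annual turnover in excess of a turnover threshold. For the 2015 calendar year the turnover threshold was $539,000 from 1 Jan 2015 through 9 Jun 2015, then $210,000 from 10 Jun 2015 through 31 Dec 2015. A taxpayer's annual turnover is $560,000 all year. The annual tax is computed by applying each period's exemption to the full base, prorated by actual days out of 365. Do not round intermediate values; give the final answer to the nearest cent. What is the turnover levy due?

$1,749.14

1 Jan – 9 Jun 2015: 160 days, exemption $539,000 → ($560,000 − $539,000) × 0.85% × 160/365 = $78.2466
10 Jun – 31 Dec 2015: 205 days, exemption $210,000 → ($560,000 − $210,000) × 0.85% × 205/365 = $1,670.8904
Total = $1,749.1370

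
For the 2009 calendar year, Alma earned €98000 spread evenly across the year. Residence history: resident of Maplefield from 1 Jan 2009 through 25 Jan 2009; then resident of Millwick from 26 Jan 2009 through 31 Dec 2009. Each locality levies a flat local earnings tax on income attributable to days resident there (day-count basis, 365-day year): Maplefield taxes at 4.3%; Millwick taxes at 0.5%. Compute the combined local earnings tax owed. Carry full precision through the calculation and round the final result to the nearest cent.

Maplefield, 1 Jan – 25 Jan 2009: 25 days → €98000 × 4.3% × 25/365 = €288.6301
Millwick, 26 Jan – 31 Dec 2009: 340 days → €98000 × 0.5% × 340/365 = €456.4384
Total = €745.0685

€745.07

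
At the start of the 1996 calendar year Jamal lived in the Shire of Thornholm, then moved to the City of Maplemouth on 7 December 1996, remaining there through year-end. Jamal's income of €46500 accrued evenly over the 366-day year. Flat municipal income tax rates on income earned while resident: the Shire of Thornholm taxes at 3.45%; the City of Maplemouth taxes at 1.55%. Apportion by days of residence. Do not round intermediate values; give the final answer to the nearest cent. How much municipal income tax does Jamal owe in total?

The Shire of Thornholm, 1 January – 6 December 1996: 341 days → €46500 × 3.45% × 341/366 = €1494.6701
The City of Maplemouth, 7 December – 31 December 1996: 25 days → €46500 × 1.55% × 25/366 = €49.2316
Total = €1543.9016

€1543.90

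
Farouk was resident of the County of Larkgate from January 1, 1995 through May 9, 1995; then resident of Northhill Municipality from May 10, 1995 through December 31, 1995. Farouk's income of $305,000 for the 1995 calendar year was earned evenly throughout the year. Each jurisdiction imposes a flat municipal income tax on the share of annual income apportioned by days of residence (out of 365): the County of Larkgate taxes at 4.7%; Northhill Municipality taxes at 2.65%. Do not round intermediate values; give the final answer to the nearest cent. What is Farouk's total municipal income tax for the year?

$10,292.29

The County of Larkgate, January 1 – May 9, 1995: 129 days → $305,000 × 4.7% × 129/365 = $5,066.3425
Northhill Municipality, May 10 – December 31, 1995: 236 days → $305,000 × 2.65% × 236/365 = $5,225.9452
Total = $10,292.2877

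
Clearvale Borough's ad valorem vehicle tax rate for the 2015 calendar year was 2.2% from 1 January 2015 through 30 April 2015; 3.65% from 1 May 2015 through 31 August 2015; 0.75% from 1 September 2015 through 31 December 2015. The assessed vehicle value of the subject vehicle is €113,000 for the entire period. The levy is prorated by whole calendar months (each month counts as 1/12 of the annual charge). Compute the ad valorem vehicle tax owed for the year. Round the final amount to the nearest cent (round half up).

1 January – 30 April 2015: 4 months at 2.2% → €113,000 × 2.2% × 4/12 = €828.6667
1 May – 31 August 2015: 4 months at 3.65% → €113,000 × 3.65% × 4/12 = €1,374.8333
1 September – 31 December 2015: 4 months at 0.75% → €113,000 × 0.75% × 4/12 = €282.5000
Total = €2,486.0000

€2,486.00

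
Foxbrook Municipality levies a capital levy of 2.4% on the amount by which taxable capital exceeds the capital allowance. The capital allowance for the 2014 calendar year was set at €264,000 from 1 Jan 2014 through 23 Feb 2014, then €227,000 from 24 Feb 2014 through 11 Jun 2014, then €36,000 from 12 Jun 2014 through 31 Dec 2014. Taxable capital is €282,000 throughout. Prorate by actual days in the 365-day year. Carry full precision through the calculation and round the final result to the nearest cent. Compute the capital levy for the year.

€3,738.08

1 Jan – 23 Feb 2014: 54 days, exemption €264,000 → (€282,000 − €264,000) × 2.4% × 54/365 = €63.9123
24 Feb – 11 Jun 2014: 108 days, exemption €227,000 → (€282,000 − €227,000) × 2.4% × 108/365 = €390.5753
12 Jun – 31 Dec 2014: 203 days, exemption €36,000 → (€282,000 − €36,000) × 2.4% × 203/365 = €3,283.5945
Total = €3,738.0822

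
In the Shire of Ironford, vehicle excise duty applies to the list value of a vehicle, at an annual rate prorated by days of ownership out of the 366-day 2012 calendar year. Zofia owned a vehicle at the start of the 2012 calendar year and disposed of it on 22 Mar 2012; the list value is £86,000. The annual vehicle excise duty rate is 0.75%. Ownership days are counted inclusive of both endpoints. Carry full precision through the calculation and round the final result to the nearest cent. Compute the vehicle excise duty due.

£144.51

Days held (1 Jan – 22 Mar 2012): 82 out of 366
Tax = £86,000 × 0.75% × 82/366 = £144.5082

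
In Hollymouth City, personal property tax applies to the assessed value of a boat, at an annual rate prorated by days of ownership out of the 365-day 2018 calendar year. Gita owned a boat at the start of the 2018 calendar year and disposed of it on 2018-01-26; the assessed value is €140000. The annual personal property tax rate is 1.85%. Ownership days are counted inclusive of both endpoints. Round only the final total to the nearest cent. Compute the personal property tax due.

Days held (2018-01-01 to 2018-01-26): 26 out of 365
Tax = €140000 × 1.85% × 26/365 = €184.4932

€184.49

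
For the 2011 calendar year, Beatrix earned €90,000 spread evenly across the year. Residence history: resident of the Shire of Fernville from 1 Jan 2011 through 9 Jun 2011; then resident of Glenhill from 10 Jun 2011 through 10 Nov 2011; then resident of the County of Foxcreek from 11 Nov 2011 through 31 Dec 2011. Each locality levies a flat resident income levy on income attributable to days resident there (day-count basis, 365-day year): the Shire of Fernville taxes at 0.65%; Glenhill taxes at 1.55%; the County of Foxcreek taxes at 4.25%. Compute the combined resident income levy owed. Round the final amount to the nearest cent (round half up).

€1,379.47

The Shire of Fernville, 1 Jan – 9 Jun 2011: 160 days → €90,000 × 0.65% × 160/365 = €256.4384
Glenhill, 10 Jun – 10 Nov 2011: 154 days → €90,000 × 1.55% × 154/365 = €588.5753
The County of Foxcreek, 11 Nov – 31 Dec 2011: 51 days → €90,000 × 4.25% × 51/365 = €534.4521
Total = €1,379.4658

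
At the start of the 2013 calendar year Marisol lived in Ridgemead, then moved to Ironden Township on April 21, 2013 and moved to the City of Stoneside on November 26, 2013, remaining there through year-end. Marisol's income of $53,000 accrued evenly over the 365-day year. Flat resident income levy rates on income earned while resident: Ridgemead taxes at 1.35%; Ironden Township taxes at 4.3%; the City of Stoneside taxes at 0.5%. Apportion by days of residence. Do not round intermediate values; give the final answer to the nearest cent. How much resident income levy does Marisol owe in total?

$1,609.17

Ridgemead, January 1 – April 20, 2013: 110 days → $53,000 × 1.35% × 110/365 = $215.6301
Ironden Township, April 21 – November 25, 2013: 219 days → $53,000 × 4.3% × 219/365 = $1,367.4000
The City of Stoneside, November 26 – December 31, 2013: 36 days → $53,000 × 0.5% × 36/365 = $26.1370
Total = $1,609.1671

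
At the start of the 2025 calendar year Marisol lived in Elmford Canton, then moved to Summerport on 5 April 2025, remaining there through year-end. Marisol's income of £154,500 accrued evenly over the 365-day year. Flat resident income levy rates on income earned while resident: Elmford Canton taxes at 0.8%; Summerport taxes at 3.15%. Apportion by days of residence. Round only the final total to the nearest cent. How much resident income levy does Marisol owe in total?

Elmford Canton, 1 January – 4 April 2025: 94 days → £154,500 × 0.8% × 94/365 = £318.3123
Summerport, 5 April – 31 December 2025: 271 days → £154,500 × 3.15% × 271/365 = £3,613.3952
Total = £3,931.7075

£3,931.71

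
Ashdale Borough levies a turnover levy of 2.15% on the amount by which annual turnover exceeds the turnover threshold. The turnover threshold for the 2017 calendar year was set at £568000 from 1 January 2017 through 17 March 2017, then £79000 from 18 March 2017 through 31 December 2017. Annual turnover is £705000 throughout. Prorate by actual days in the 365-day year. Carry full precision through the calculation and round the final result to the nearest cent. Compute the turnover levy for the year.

1 January – 17 March 2017: 76 days, exemption £568000 → (£705000 − £568000) × 2.15% × 76/365 = £613.3096
18 March – 31 December 2017: 289 days, exemption £79000 → (£705000 − £79000) × 2.15% × 289/365 = £10656.5781
Total = £11269.8877

£11269.89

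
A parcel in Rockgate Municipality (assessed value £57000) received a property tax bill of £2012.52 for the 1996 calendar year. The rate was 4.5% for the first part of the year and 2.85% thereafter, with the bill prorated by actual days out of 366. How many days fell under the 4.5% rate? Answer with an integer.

Let d = days at the first rate; then 366 − d days at the second rate.
£57000 × [4.5%·d + 2.85%·(366−d)] / 366 = £2012.52
Solving gives d = 151, so the new rate took effect on May 31, 1996.

151 days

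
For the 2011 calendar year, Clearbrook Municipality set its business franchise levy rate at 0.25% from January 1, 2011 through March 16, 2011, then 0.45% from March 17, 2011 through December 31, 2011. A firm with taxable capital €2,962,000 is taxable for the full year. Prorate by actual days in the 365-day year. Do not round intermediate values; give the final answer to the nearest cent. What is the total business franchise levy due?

January 1 – March 16, 2011: 75 days at 0.25% → €2,962,000 × 0.25% × 75/365 = €1,521.5753
March 17 – December 31, 2011: 290 days at 0.45% → €2,962,000 × 0.45% × 290/365 = €10,590.1644
Total = €12,111.7397

€12,111.74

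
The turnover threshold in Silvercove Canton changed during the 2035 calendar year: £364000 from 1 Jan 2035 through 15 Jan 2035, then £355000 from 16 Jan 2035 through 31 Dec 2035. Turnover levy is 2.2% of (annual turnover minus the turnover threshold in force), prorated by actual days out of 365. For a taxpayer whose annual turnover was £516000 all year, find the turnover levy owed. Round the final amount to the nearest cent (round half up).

£3533.86

1 Jan – 15 Jan 2035: 15 days, exemption £364000 → (£516000 − £364000) × 2.2% × 15/365 = £137.4247
16 Jan – 31 Dec 2035: 350 days, exemption £355000 → (£516000 − £355000) × 2.2% × 350/365 = £3396.4384
Total = £3533.8630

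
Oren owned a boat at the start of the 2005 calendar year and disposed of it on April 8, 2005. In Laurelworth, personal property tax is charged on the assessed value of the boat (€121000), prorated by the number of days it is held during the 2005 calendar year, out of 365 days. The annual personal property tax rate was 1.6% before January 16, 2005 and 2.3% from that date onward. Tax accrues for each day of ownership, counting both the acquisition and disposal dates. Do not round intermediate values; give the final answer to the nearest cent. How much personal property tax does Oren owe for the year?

€712.41

January 1 – January 15, 2005: 15 days at 1.6% → €121000 × 1.6% × 15/365 = €79.5616
January 16 – April 8, 2005: 83 days at 2.3% → €121000 × 2.3% × 83/365 = €632.8466
Total = €712.4082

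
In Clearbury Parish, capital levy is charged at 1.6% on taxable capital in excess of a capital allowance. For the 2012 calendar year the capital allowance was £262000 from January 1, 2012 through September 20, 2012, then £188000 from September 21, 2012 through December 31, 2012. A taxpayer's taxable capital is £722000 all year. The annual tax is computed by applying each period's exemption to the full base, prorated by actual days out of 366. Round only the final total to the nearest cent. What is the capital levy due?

£7689.97

January 1 – September 20, 2012: 264 days, exemption £262000 → (£722000 − £262000) × 1.6% × 264/366 = £5308.8525
September 21 – December 31, 2012: 102 days, exemption £188000 → (£722000 − £188000) × 1.6% × 102/366 = £2381.1148
Total = £7689.9672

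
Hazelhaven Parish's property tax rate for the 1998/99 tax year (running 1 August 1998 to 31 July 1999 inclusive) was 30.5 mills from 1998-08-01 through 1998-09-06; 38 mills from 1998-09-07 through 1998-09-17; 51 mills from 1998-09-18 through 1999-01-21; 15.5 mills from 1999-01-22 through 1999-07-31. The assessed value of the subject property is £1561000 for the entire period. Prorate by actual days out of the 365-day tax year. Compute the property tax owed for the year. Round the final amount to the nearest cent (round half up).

1998-08-01 to 1998-09-06: 37 days at 30.5 mills → £1561000 × 3.05% × 37/365 = £4826.2699
1998-09-07 to 1998-09-17: 11 days at 38 mills → £1561000 × 3.8% × 11/365 = £1787.6658
1998-09-18 to 1999-01-21: 126 days at 51 mills → £1561000 × 5.1% × 126/365 = £27482.1534
1999-01-22 to 1999-07-31: 191 days at 15.5 mills → £1561000 × 1.55% × 191/365 = £12661.2068
Total = £46757.2959

£46757.30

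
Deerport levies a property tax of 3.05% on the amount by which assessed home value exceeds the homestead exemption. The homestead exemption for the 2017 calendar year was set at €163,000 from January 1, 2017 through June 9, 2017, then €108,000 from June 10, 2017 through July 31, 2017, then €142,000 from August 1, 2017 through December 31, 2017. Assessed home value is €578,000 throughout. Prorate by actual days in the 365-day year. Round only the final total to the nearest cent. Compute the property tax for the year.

€13,164.97

January 1 – June 9, 2017: 160 days, exemption €163,000 → (€578,000 − €163,000) × 3.05% × 160/365 = €5,548.4932
June 10 – July 31, 2017: 52 days, exemption €108,000 → (€578,000 − €108,000) × 3.05% × 52/365 = €2,042.2466
August 1 – December 31, 2017: 153 days, exemption €142,000 → (€578,000 − €142,000) × 3.05% × 153/365 = €5,574.2301
Total = €13,164.9699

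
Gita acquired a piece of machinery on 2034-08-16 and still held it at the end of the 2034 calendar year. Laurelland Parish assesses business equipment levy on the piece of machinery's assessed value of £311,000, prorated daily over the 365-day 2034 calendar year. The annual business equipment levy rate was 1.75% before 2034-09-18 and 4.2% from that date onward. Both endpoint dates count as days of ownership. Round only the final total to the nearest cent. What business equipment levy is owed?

£4,249.62

2034-08-16 to 2034-09-17: 33 days at 1.75% → £311,000 × 1.75% × 33/365 = £492.0616
2034-09-18 to 2034-12-31: 105 days at 4.2% → £311,000 × 4.2% × 105/365 = £3,757.5616
Total = £4,249.6233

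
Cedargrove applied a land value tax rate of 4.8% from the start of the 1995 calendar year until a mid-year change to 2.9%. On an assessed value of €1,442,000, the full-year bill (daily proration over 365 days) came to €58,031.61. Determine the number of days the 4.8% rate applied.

Let d = days at the first rate; then 365 − d days at the second rate.
€1,442,000 × [4.8%·d + 2.9%·(365−d)] / 365 = €58,031.61
Solving gives d = 216, so the new rate took effect on August 5, 1995.

216 days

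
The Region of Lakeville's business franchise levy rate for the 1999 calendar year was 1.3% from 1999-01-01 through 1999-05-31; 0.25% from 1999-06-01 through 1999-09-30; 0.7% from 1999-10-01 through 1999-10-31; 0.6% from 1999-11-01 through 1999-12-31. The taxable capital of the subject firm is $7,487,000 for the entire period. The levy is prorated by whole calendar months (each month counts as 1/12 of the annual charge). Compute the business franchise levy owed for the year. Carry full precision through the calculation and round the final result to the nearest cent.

$58,648.17

1999-01-01 to 1999-05-31: 5 months at 1.3% → $7,487,000 × 1.3% × 5/12 = $40,554.5833
1999-06-01 to 1999-09-30: 4 months at 0.25% → $7,487,000 × 0.25% × 4/12 = $6,239.1667
1999-10-01 to 1999-10-31: 1 month at 0.7% → $7,487,000 × 0.7% × 1/12 = $4,367.4167
1999-11-01 to 1999-12-31: 2 months at 0.6% → $7,487,000 × 0.6% × 2/12 = $7,487.0000
Total = $58,648.1667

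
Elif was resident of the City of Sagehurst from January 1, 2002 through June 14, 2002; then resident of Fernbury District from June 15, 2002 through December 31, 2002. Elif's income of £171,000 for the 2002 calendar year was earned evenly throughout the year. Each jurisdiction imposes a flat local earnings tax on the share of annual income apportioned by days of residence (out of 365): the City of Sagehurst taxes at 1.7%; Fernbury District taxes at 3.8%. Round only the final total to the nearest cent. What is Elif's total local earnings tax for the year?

£4,874.67

The City of Sagehurst, January 1 – June 14, 2002: 165 days → £171,000 × 1.7% × 165/365 = £1,314.1233
Fernbury District, June 15 – December 31, 2002: 200 days → £171,000 × 3.8% × 200/365 = £3,560.5479
Total = £4,874.6712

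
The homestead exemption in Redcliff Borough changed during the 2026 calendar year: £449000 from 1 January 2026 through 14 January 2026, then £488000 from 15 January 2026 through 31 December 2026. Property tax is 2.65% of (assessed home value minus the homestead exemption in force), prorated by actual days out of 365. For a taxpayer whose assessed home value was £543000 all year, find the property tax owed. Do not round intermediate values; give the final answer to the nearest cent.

1 January – 14 January 2026: 14 days, exemption £449000 → (£543000 − £449000) × 2.65% × 14/365 = £95.5452
15 January – 31 December 2026: 351 days, exemption £488000 → (£543000 − £488000) × 2.65% × 351/365 = £1401.5959
Total = £1497.1411

£1497.14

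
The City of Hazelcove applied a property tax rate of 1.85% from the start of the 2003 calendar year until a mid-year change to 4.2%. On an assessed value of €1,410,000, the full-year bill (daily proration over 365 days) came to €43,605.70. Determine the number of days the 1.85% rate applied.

Let d = days at the first rate; then 365 − d days at the second rate.
€1,410,000 × [1.85%·d + 4.2%·(365−d)] / 365 = €43,605.70
Solving gives d = 172, so the new rate took effect on June 22, 2003.

172 days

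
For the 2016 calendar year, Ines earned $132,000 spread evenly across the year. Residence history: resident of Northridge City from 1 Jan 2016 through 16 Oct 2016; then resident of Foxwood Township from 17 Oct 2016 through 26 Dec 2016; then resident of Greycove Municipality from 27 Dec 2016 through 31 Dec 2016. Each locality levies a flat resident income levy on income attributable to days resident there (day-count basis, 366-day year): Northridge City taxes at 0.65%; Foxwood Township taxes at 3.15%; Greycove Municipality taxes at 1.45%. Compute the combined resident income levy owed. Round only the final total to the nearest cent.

Northridge City, 1 Jan – 16 Oct 2016: 290 days → $132,000 × 0.65% × 290/366 = $679.8361
Foxwood Township, 17 Oct – 26 Dec 2016: 71 days → $132,000 × 3.15% × 71/366 = $806.6066
Greycove Municipality, 27 Dec – 31 Dec 2016: 5 days → $132,000 × 1.45% × 5/366 = $26.1475
Total = $1,512.5902

$1,512.59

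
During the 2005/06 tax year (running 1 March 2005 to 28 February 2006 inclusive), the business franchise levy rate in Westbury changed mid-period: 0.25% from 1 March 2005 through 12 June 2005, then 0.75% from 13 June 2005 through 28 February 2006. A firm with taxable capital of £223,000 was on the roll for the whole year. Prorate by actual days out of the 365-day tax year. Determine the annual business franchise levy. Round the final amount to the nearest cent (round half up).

1 March – 12 June 2005: 104 days at 0.25% → £223,000 × 0.25% × 104/365 = £158.8493
13 June 2005 – 28 February 2006: 261 days at 0.75% → £223,000 × 0.75% × 261/365 = £1,195.9521
Total = £1,354.8014

£1,354.80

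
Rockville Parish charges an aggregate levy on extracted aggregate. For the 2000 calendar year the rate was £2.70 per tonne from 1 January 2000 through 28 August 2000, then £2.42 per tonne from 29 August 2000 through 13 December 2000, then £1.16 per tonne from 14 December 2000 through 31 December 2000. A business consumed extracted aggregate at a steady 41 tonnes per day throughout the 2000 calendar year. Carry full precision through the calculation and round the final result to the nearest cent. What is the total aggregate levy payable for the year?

£38,151.32

1 January – 28 August 2000: 241 days × 41 tonnes/day = 9,881 tonnes at £2.70/tonne → £26,678.70
29 August – 13 December 2000: 107 days × 41 tonnes/day = 4,387 tonnes at £2.42/tonne → £10,616.54
14 December – 31 December 2000: 18 days × 41 tonnes/day = 738 tonnes at £1.16/tonne → £856.08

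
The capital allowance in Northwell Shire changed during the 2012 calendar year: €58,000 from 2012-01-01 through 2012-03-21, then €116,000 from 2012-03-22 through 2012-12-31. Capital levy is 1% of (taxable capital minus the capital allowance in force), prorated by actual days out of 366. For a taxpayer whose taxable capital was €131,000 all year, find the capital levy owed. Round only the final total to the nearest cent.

2012-01-01 to 2012-03-21: 81 days, exemption €58,000 → (€131,000 − €58,000) × 1% × 81/366 = €161.5574
2012-03-22 to 2012-12-31: 285 days, exemption €116,000 → (€131,000 − €116,000) × 1% × 285/366 = €116.8033
Total = €278.3607

€278.36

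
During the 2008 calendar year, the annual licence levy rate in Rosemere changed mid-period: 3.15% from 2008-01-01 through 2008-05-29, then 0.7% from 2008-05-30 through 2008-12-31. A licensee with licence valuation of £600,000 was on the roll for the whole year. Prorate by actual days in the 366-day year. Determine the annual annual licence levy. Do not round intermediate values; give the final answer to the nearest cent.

2008-01-01 to 2008-05-29: 150 days at 3.15% → £600,000 × 3.15% × 150/366 = £7,745.9016
2008-05-30 to 2008-12-31: 216 days at 0.7% → £600,000 × 0.7% × 216/366 = £2,478.6885
Total = £10,224.5902

£10,224.59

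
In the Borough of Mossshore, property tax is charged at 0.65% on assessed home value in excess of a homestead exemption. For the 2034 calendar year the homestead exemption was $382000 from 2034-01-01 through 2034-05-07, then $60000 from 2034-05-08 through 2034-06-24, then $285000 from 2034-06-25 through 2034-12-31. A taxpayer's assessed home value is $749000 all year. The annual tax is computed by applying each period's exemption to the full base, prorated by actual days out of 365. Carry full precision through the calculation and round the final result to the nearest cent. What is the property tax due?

2034-01-01 to 2034-05-07: 127 days, exemption $382000 → ($749000 − $382000) × 0.65% × 127/365 = $830.0233
2034-05-08 to 2034-06-24: 48 days, exemption $60000 → ($749000 − $60000) × 0.65% × 48/365 = $588.9534
2034-06-25 to 2034-12-31: 190 days, exemption $285000 → ($749000 − $285000) × 0.65% × 190/365 = $1569.9726
Total = $2988.9493

$2988.95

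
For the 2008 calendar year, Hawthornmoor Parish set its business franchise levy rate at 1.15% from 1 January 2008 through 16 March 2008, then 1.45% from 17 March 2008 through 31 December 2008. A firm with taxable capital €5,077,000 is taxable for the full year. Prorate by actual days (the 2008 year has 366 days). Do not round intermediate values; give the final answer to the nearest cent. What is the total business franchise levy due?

1 January – 16 March 2008: 76 days at 1.15% → €5,077,000 × 1.15% × 76/366 = €12,123.7650
17 March – 31 December 2008: 290 days at 1.45% → €5,077,000 × 1.45% × 290/366 = €58,330.0137
Total = €70,453.7787

€70,453.78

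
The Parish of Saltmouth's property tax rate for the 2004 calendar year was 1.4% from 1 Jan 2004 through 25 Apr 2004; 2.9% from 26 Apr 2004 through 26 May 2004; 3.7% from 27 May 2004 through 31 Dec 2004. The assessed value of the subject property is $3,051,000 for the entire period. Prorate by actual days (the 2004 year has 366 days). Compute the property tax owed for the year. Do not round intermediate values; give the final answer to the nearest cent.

$88,579.03

1 Jan – 25 Apr 2004: 116 days at 1.4% → $3,051,000 × 1.4% × 116/366 = $13,537.7705
26 Apr – 26 May 2004: 31 days at 2.9% → $3,051,000 × 2.9% × 31/366 = $7,494.1230
27 May – 31 Dec 2004: 219 days at 3.7% → $3,051,000 × 3.7% × 219/366 = $67,547.1393
Total = $88,579.0328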